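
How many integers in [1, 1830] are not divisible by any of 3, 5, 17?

|div by 3|=610, |div by 5|=366, |div by 17|=107.
|div by 3&5|=122, |div by 3&17|=35, |div by 5&17|=21, |div by all|=7.
By inclusion-exclusion, divisible by at least one: 610+366+107-122-35-21+7 = 912.
Not divisible by any: 1830 - 912.

Final answer: 918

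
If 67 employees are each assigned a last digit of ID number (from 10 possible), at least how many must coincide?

There are 10 possible values for last digit of ID number. With 67 employees and 10 categories, by pigeonhole: ceiling(67/10).

Final answer: 7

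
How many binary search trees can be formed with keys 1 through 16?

This is counted by the nth Catalan number C_n. Here n = 16.
C_n = (2n)!/(n!(n+1)!), so C_{16} = 32!/(16! x 17!) = C(32,16)/17 = 601080390/17.

Final answer: C_{16} = 35357670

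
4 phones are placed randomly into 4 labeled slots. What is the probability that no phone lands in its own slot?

D(n) = (n-1)(D(n-1) + D(n-2)), D(0)=1, D(1)=0.
Building up: D(2)=1, D(3)=2, D(4)=9.
Total arrangements: 4! = 24.
Probability = D(4)/4! = 3/8.

Final answer: D(4)/4! = 9/24 = 0.375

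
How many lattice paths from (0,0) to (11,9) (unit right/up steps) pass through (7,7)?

Paths (0,0)->(7,7): C(14,7) = 3432.
Paths (7,7)->(11,9): C(6,2) = 15.
By multiplication principle: 3432 x 15.

Final answer: 51480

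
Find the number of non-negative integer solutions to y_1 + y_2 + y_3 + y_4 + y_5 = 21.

Stars and bars with 21 stars and 4 bars:
C(21+5-1, 5-1) = C(25,4).

Final answer: C(25,4) = 12650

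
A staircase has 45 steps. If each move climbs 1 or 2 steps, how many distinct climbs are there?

Let f(n) count the ways. The last step is size 1 or 2, so f(n) = f(n-1) + f(n-2) with f(1)=1, f(2)=2.
Computing successive values: f(1)=1, f(2)=2, f(3)=3, f(4)=5, f(5)=8, f(6)=13, f(7)=21, f(8)=34, f(9)=55, f(10)=89, f(11)=144, f(12)=233, f(13)=377, f(14)=610, f(15)=987, f(16)=1597, f(17)=2584, f(18)=4181, f(19)=6765, f(20)=10946, f(21)=17711, f(22)=28657, f(23)=46368, f(24)=75025, f(25)=121393, f(26)=196418, f(27)=317811, f(28)=514229, f(29)=832040, f(30)=1346269, f(31)=2178309, f(32)=3524578, f(33)=5702887, f(34)=9227465, f(35)=14930352, f(36)=24157817, f(37)=39088169, f(38)=63245986, f(39)=102334155, f(40)=165580141, f(41)=267914296, f(42)=433494437, f(43)=701408733, f(44)=1134903170, f(45)=1836311903.

Final answer: 1836311903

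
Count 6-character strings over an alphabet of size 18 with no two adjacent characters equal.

Let g(n) count such strings. g(1) = 18, and each valid string of length n-1 extends in 17 ways (any symbol but the last), so g(n) = 17 g(n-1).
Total: g(6) = 18 x 17^5.

Final answer: 18 x 17^{5} = 25557426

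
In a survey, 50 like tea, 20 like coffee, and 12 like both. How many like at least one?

|A union B| = |A| + |B| - |A intersect B| = 50 + 20 - 12.

Final answer: 58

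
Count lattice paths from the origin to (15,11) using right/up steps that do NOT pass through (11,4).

Total paths to (15,11): C(26,11) = 7726160.
Paths through (11,4): C(15,4) x C(11,7) = 450450.
Avoiding (11,4): 7726160 - 450450.

Final answer: 7275710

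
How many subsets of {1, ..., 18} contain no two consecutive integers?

Let a(n) count such subsets of {1, ..., n}. Either n is excluded (a(n-1) ways) or n is included, forcing n-1 out (a(n-2) ways), so a(n) = a(n-1) + a(n-2) with a(1)=2, a(2)=3.
Iterating the recurrence: a(1)=2, a(2)=3, a(3)=5, a(4)=8, a(5)=13, a(6)=21, a(7)=34, a(8)=55, a(9)=89, a(10)=144, a(11)=233, a(12)=377, a(13)=610, a(14)=987, a(15)=1597, a(16)=2584, a(17)=4181, a(18)=6765.

Final answer: 6765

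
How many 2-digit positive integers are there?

These are the integers in [10^1, 10^2), so the count is 10^2 - 10^1 = 9 x 10^1.

Final answer: 90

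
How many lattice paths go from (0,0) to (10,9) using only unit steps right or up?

Each path has 10 right steps and 9 up steps in some order (19 steps total).
Choose which 9 of the 19 steps are up: C(19,9).

Final answer: C(19,9) = 92378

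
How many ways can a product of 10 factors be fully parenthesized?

This is counted by the nth Catalan number C_n. Here n = 10 - 1 = 9.
C_n = C(2n,n)/(n+1), so C_{9} = C(18,9)/10 = 48620/10.

Final answer: C_{9} = 4862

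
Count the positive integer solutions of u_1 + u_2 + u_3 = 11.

Substitute u'_i = u_i - 1 (so u'_i >= 0). Then sum u'_i = 11 - 3 = 8.
Stars and bars: C(8+3-1, 3-1) = C(10,2).

Final answer: C(10,2) = 45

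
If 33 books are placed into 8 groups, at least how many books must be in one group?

By the pigeonhole principle: ceiling(33/8).

Final answer: 5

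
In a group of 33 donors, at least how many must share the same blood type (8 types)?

There are 8 possible values for blood type (8 types). With 33 donors and 8 categories, by pigeonhole: ceiling(33/8).

Final answer: 5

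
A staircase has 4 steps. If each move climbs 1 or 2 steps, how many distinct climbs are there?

Let f(n) be the number of climbs. Removing the last move (1 or 2 steps) gives f(n) = f(n-1) + f(n-2); base cases f(1)=1, f(2)=2.
Iterating the recurrence: f(1)=1, f(2)=2, f(3)=3, f(4)=5.

Final answer: 5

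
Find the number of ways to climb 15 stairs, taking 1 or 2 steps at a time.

Let f(n) be the number of climbs. Removing the last move (1 or 2 steps) gives f(n) = f(n-1) + f(n-2); base cases f(1)=1, f(2)=2.
Iterating the recurrence: f(1)=1, f(2)=2, f(3)=3, f(4)=5, f(5)=8, f(6)=13, f(7)=21, f(8)=34, f(9)=55, f(10)=89, f(11)=144, f(12)=233, f(13)=377, f(14)=610, f(15)=987.

Final answer: 987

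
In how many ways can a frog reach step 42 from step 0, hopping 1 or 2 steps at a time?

Let f(n) be the number of climbs. Removing the last move (1 or 2 steps) gives f(n) = f(n-1) + f(n-2); base cases f(1)=1, f(2)=2.
Computing successive values: f(1)=1, f(2)=2, f(3)=3, f(4)=5, f(5)=8, f(6)=13, f(7)=21, f(8)=34, f(9)=55, f(10)=89, f(11)=144, f(12)=233, f(13)=377, f(14)=610, f(15)=987, f(16)=1597, f(17)=2584, f(18)=4181, f(19)=6765, f(20)=10946, f(21)=17711, f(22)=28657, f(23)=46368, f(24)=75025, f(25)=121393, f(26)=196418, f(27)=317811, f(28)=514229, f(29)=832040, f(30)=1346269, f(31)=2178309, f(32)=3524578, f(33)=5702887, f(34)=9227465, f(35)=14930352, f(36)=24157817, f(37)=39088169, f(38)=63245986, f(39)=102334155, f(40)=165580141, f(41)=267914296, f(42)=433494437.

Final answer: 433494437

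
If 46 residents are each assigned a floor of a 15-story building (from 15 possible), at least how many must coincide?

There are 15 possible values for floor of a 15-story building. With 46 residents and 15 categories, by pigeonhole: ceiling(46/15).

Final answer: 4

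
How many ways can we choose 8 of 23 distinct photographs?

C(23,8) = 23!/(8! x (23-8)!).

Final answer: C(23,8) = 490314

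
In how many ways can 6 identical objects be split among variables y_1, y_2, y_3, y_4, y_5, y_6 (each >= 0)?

Stars and bars with 6 stars and 5 bars:
C(6+6-1, 6-1) = C(11,5).

Final answer: C(11,5) = 462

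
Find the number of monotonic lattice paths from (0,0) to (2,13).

Each path has 2 right steps and 13 up steps in some order (15 steps total).
Choose which 13 of the 15 steps are up: C(15,13).

Final answer: C(15,13) = 105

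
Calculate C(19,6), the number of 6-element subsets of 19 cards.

C(19,6) = 19!/(6! x (19-6)!).

Final answer: C(19,6) = 27132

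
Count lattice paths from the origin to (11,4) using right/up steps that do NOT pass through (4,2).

Total paths to (11,4): C(15,4) = 1365.
Paths through (4,2): C(6,2) x C(9,2) = 540.
Avoiding (4,2): 1365 - 540.

Final answer: 825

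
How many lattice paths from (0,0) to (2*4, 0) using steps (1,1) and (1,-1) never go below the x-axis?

Total monotonic paths to (4,4): C(8,4) = 70.
Reflecting each bad path at its first crossing gives a bijection with paths to (3,5): C(8,5) = 56.
Valid Dyck paths: 70 - 56.
(Equivalently, C_{4} = C(8,4)/5 = 70/5.)

Final answer: C_{4} = 14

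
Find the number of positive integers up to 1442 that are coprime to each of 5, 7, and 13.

|div by 5|=288, |div by 7|=206, |div by 13|=110.
|div by 5&7|=41, |div by 5&13|=22, |div by 7&13|=15, |div by all|=3.
By inclusion-exclusion, divisible by at least one: 288+206+110-41-22-15+3 = 529.
Not divisible by any: 1442 - 529.

Final answer: 913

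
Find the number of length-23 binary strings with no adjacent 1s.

A valid string ends in 0 (append to any length-(n-1) valid string) or in 01 (append to any length-(n-2) valid string), so a(n) = a(n-1) + a(n-2) with a(1)=2, a(2)=3.
Iterating the recurrence: a(1)=2, a(2)=3, a(3)=5, a(4)=8, a(5)=13, a(6)=21, a(7)=34, a(8)=55, a(9)=89, a(10)=144, a(11)=233, a(12)=377, a(13)=610, a(14)=987, a(15)=1597, a(16)=2584, a(17)=4181, a(18)=6765, a(19)=10946, a(20)=17711, a(21)=28657, a(22)=46368, a(23)=75025.

Final answer: 75025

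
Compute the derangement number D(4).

Derangements satisfy D(n) = (n-1)(D(n-1) + D(n-2)), starting from D(0)=1, D(1)=0.
D(2) = 1 x (0 + 1) = 1
D(3) = 2 x (1 + 0) = 2
D(4) = 3 x (D(3) + D(2)) = 3 x (2 + 1)

Final answer: D(4) = 9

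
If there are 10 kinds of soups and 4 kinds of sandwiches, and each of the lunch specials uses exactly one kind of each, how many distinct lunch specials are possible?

By the multiplication principle: 10 x 4.

Final answer: 40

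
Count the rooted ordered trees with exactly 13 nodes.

The structures are counted by the Catalan number C_n. Here n = 13 - 1 = 12.
Using C_0 = 1 and C_(k+1) = C_k x 2(2k+1)/(k+2), build up term by term: C_1=1, C_2=2, C_3=5, C_4=14, C_5=42, C_6=132, C_7=429, C_8=1430, C_9=4862, C_10=16796, C_11=58786, C_12=208012.

Final answer: C_{12} = 208012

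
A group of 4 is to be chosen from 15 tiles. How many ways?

C(15,4) = 15!/(4! x (15-4)!).

Final answer: C(15,4) = 1365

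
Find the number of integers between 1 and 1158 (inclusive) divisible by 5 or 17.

Multiples of 5: 231. Multiples of 17: 68. Of both (lcm=85): 13.
By inclusion-exclusion: 231 + 68 - 13.

Final answer: 286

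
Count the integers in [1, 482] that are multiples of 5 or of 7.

Multiples of 5: 96. Multiples of 7: 68. Of both (lcm=35): 13.
By inclusion-exclusion: 96 + 68 - 13.

Final answer: 151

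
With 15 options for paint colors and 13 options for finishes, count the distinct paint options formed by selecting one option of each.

By the multiplication principle: 15 x 13.

Final answer: 195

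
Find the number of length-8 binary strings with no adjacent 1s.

Classify by the final bit: ...0 gives a(n-1) strings, ...01 gives a(n-2) strings. Thus a(n) = a(n-1) + a(n-2) with a(1)=2, a(2)=3.
Computing successive values: a(1)=2, a(2)=3, a(3)=5, a(4)=8, a(5)=13, a(6)=21, a(7)=34, a(8)=55.

Final answer: 55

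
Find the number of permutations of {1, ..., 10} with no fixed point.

Derangements satisfy D(n) = (n-1)(D(n-1) + D(n-2)), starting from D(0)=1, D(1)=0.
D(2) = 1 x (0 + 1) = 1
D(3) = 2 x (1 + 0) = 2
D(4) = 3 x (2 + 1) = 9
D(5) = 4 x (9 + 2) = 44
D(6) = 5 x (44 + 9) = 265
D(7) = 6 x (265 + 44) = 1854
D(8) = 7 x (1854 + 265) = 14833
D(9) = 8 x (14833 + 1854) = 133496
D(10) = 9 x (D(9) + D(8)) = 9 x (133496 + 14833)

Final answer: D(10) = 1334961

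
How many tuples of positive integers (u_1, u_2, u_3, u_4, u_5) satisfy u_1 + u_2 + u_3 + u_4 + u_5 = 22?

Substitute u'_i = u_i - 1 (so u'_i >= 0). Then sum u'_i = 22 - 5 = 17.
Stars and bars: C(17+5-1, 5-1) = C(21,4).

Final answer: C(21,4) = 5985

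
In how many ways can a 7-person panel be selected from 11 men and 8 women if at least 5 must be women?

Sum over valid woman counts:
C(8,5)C(11,2) = 3080
C(8,6)C(11,1) = 308
C(8,7)C(11,0) = 8
Total: 3080 + 308 + 8.

Final answer: 3396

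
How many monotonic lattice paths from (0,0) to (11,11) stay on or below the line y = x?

Total monotonic paths to (11,11): C(22,11) = 705432.
A path is bad iff it touches y = x + 1; reflecting its initial segment maps bad paths bijectively onto all paths to (10,12), of which there are C(22,12) = 646646.
Valid Dyck paths: 705432 - 646646.
(Check: C(22,11) - C(22,12) = C(22,11)/12, the Catalan number C_{11}.)

Final answer: C_{11} = 58786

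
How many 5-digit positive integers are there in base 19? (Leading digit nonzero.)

These are the integers in [19^4, 19^5), so the count is 19^5 - 19^4 = 18 x 19^4.

Final answer: 2345778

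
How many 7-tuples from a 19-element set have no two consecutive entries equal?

Let g(n) count such strings. g(1) = 19, and each valid string of length n-1 extends in 18 ways (any symbol but the last), so g(n) = 18 g(n-1).
Total: g(7) = 19 x 18^6.

Final answer: 19 x 18^{6} = 646232256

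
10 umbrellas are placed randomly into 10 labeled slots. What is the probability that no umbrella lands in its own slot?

D(n) = (n-1)(D(n-1) + D(n-2)), D(0)=1, D(1)=0.
Building up: D(2)=1, D(3)=2, D(4)=9, D(5)=44, D(6)=265, D(7)=1854, D(8)=14833, D(9)=133496, D(10)=1334961.
Total arrangements: 10! = 3628800.
Probability = D(10)/10! = 16481/44800.

Final answer: D(10)/10! = 1334961/3628800 = 0.367879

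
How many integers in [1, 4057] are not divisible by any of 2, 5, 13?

|div by 2|=2028, |div by 5|=811, |div by 13|=312.
|div by 2&5|=405, |div by 2&13|=156, |div by 5&13|=62, |div by all|=31.
By inclusion-exclusion, divisible by at least one: 2028+811+312-405-156-62+31 = 2559.
Not divisible by any: 4057 - 2559.

Final answer: 1498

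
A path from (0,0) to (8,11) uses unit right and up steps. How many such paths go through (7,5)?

Paths (0,0)->(7,5): C(12,5) = 792.
Paths (7,5)->(8,11): C(7,6) = 7.
By multiplication principle: 792 x 7.

Final answer: 5544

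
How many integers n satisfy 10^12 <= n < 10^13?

The leading digit cannot be 0 (9 options); the other 12 digits can be anything (10 options each).
Total: 9 x 10^12.

Final answer: 9000000000000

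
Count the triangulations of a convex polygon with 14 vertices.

This is a standard Catalan-number count: the answer is C_n. Here n = 14 - 2 = 12.
C_n = C(2n,n)/(n+1), so C_{12} = C(24,12)/13 = 2704156/13.

Final answer: C_{12} = 208012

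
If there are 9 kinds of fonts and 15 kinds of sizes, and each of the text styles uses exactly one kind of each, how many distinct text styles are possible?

By the multiplication principle: 9 x 15.

Final answer: 135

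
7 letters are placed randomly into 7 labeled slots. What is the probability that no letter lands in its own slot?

D(n) = (n-1)(D(n-1) + D(n-2)), D(0)=1, D(1)=0.
Building up: D(2)=1, D(3)=2, D(4)=9, D(5)=44, D(6)=265, D(7)=1854.
Total arrangements: 7! = 5040.
Probability = D(7)/7! = 103/280.

Final answer: D(7)/7! = 1854/5040 = 0.367857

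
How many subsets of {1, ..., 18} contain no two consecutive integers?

Condition on whether n belongs to the subset: if not, any valid subset of {1, ..., n-1} works (a(n-1)); if so, n-1 is excluded and the rest is a valid subset of {1, ..., n-2} (a(n-2)). Hence a(n) = a(n-1) + a(n-2), a(1)=2, a(2)=3.
Iterating the recurrence: a(1)=2, a(2)=3, a(3)=5, a(4)=8, a(5)=13, a(6)=21, a(7)=34, a(8)=55, a(9)=89, a(10)=144, a(11)=233, a(12)=377, a(13)=610, a(14)=987, a(15)=1597, a(16)=2584, a(17)=4181, a(18)=6765.

Final answer: 6765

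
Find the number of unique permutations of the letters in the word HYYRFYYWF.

Letters (F:2, H:1, R:1, W:1, Y:4). Total letters: 9.
Permutations = 9!/(4! x 2!).

Final answer: 7560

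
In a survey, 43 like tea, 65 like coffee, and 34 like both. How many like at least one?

|A union B| = |A| + |B| - |A intersect B| = 43 + 65 - 34.

Final answer: 74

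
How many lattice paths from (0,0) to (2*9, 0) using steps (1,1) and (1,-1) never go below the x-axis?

Total monotonic paths to (9,9): C(18,9) = 48620.
Reflecting each bad path at its first crossing gives a bijection with paths to (8,10): C(18,10) = 43758.
Valid Dyck paths: 48620 - 43758.
(Check: C(18,9) - C(18,10) = C(18,9)/10, the Catalan number C_{9}.)

Final answer: C_{9} = 4862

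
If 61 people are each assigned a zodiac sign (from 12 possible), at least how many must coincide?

There are 12 possible values for zodiac sign. With 61 people and 12 categories, by pigeonhole: ceiling(61/12).

Final answer: 6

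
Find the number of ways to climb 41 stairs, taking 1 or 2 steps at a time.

Let f(n) count the ways. The last step is size 1 or 2, so f(n) = f(n-1) + f(n-2) with f(1)=1, f(2)=2.
Computing successive values: f(1)=1, f(2)=2, f(3)=3, f(4)=5, f(5)=8, f(6)=13, f(7)=21, f(8)=34, f(9)=55, f(10)=89, f(11)=144, f(12)=233, f(13)=377, f(14)=610, f(15)=987, f(16)=1597, f(17)=2584, f(18)=4181, f(19)=6765, f(20)=10946, f(21)=17711, f(22)=28657, f(23)=46368, f(24)=75025, f(25)=121393, f(26)=196418, f(27)=317811, f(28)=514229, f(29)=832040, f(30)=1346269, f(31)=2178309, f(32)=3524578, f(33)=5702887, f(34)=9227465, f(35)=14930352, f(36)=24157817, f(37)=39088169, f(38)=63245986, f(39)=102334155, f(40)=165580141, f(41)=267914296.

Final answer: 267914296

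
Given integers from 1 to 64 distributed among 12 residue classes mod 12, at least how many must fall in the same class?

By pigeonhole with 64 objects and 12 categories: ceiling(64/12).

Final answer: 6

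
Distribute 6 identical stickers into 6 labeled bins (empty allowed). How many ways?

Stars and bars: C(n+k-1, k-1) = C(11,5).

Final answer: C(11,5) = 462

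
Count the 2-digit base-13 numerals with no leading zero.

Leading digit: 12 options (nonzero). Other 1 digit(s): 13 options each.
Total: 12 x 13^1.

Final answer: 156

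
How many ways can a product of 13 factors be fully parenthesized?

This is counted by the nth Catalan number C_n. Here n = 13 - 1 = 12.
Using C_0 = 1 and C_(k+1) = C_k x 2(2k+1)/(k+2), build up term by term: C_1=1, C_2=2, C_3=5, C_4=14, C_5=42, C_6=132, C_7=429, C_8=1430, C_9=4862, C_10=16796, C_11=58786, C_12=208012.

Final answer: C_{12} = 208012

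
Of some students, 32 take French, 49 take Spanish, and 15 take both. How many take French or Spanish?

|A union B| = |A| + |B| - |A intersect B| = 32 + 49 - 15.

Final answer: 66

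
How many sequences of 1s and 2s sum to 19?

Let f(n) count the ways. The last step is size 1 or 2, so f(n) = f(n-1) + f(n-2) with f(1)=1, f(2)=2.
Computing successive values: f(1)=1, f(2)=2, f(3)=3, f(4)=5, f(5)=8, f(6)=13, f(7)=21, f(8)=34, f(9)=55, f(10)=89, f(11)=144, f(12)=233, f(13)=377, f(14)=610, f(15)=987, f(16)=1597, f(17)=2584, f(18)=4181, f(19)=6765.

Final answer: 6765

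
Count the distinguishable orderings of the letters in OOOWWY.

Letters (O:3, W:2, Y:1). Total letters: 6.
Permutations = 6!/(3! x 2!).

Final answer: 60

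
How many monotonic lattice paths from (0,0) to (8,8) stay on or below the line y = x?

Total monotonic paths to (8,8): C(16,8) = 12870.
By the reflection principle, paths that go above the diagonal number C(16,9) = 11440.
Valid Dyck paths: 12870 - 11440.
(These counts are the Catalan numbers.)

Final answer: C_{8} = 1430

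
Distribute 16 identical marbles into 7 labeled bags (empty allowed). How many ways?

Stars and bars: C(n+k-1, k-1) = C(22,6).

Final answer: C(22,6) = 74613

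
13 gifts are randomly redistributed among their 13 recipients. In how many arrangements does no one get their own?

Derangements satisfy D(n) = (n-1)(D(n-1) + D(n-2)), starting from D(0)=1, D(1)=0.
D(2) = 1 x (0 + 1) = 1
D(3) = 2 x (1 + 0) = 2
D(4) = 3 x (2 + 1) = 9
D(5) = 4 x (9 + 2) = 44
D(6) = 5 x (44 + 9) = 265
D(7) = 6 x (265 + 44) = 1854
D(8) = 7 x (1854 + 265) = 14833
D(9) = 8 x (14833 + 1854) = 133496
D(10) = 9 x (133496 + 14833) = 1334961
D(11) = 10 x (1334961 + 133496) = 14684570
D(12) = 11 x (14684570 + 1334961) = 176214841
D(13) = 12 x (D(12) + D(11)) = 12 x (176214841 + 14684570)

Final answer: D(13) = 2290792932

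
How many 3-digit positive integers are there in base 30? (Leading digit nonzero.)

Leading digit: 29 options (nonzero). Other 2 digit(s): 30 options each.
Total: 29 x 30^2.

Final answer: 26100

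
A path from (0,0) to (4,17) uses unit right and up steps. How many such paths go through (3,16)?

Paths (0,0)->(3,16): C(19,16) = 969.
Paths (3,16)->(4,17): C(2,1) = 2.
By multiplication principle: 969 x 2.

Final answer: 1938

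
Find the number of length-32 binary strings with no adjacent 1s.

Classify by the final bit: ...0 gives a(n-1) strings, ...01 gives a(n-2) strings. Thus a(n) = a(n-1) + a(n-2) with a(1)=2, a(2)=3.
Building up term by term: a(1)=2, a(2)=3, a(3)=5, a(4)=8, a(5)=13, a(6)=21, a(7)=34, a(8)=55, a(9)=89, a(10)=144, a(11)=233, a(12)=377, a(13)=610, a(14)=987, a(15)=1597, a(16)=2584, a(17)=4181, a(18)=6765, a(19)=10946, a(20)=17711, a(21)=28657, a(22)=46368, a(23)=75025, a(24)=121393, a(25)=196418, a(26)=317811, a(27)=514229, a(28)=832040, a(29)=1346269, a(30)=2178309, a(31)=3524578, a(32)=5702887.

Final answer: 5702887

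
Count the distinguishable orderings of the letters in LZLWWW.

Letters (L:2, W:3, Z:1). Total letters: 6.
Permutations = 6!/(3! x 2!).

Final answer: 60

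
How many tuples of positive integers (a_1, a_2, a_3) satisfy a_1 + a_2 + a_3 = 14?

Substitute a'_i = a_i - 1 (so a'_i >= 0). Then sum a'_i = 14 - 3 = 11.
Stars and bars: C(11+3-1, 3-1) = C(13,2).

Final answer: C(13,2) = 78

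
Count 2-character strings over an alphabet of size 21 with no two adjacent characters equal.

Let g(n) count such strings. g(1) = 21, and each valid string of length n-1 extends in 20 ways (any symbol but the last), so g(n) = 20 g(n-1).
Total: g(2) = 21 x 20^1.

Final answer: 21 x 20^{1} = 420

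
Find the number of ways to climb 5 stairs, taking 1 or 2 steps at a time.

Condition on the final move: it is a 1-step (f(n-1) ways to get there) or a 2-step (f(n-2) ways), so f(n) = f(n-1) + f(n-2), with f(1)=1, f(2)=2.
Computing successive values: f(1)=1, f(2)=2, f(3)=3, f(4)=5, f(5)=8.

Final answer: 8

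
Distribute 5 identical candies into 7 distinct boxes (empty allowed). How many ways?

Stars and bars: C(n+k-1, k-1) = C(11,6).

Final answer: C(11,6) = 462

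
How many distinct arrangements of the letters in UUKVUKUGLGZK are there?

Letters (G:2, K:3, L:1, U:4, V:1, Z:1). Total letters: 12.
Permutations = 12!/(4! x 3! x 2!).

Final answer: 1663200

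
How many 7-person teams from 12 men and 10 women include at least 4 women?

Sum over valid woman counts:
C(10,4)C(12,3) = 46200
C(10,5)C(12,2) = 16632
C(10,6)C(12,1) = 2520
C(10,7)C(12,0) = 120
Total: 46200 + 16632 + 2520 + 120.

Final answer: 65472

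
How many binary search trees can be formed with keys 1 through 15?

This is a standard Catalan-number count: the answer is C_n. Here n = 15.
C_n = C(2n,n) - C(2n,n+1), so C_{15} = C(30,15) - C(30,16) = 155117520 - 145422675.

Final answer: C_{15} = 9694845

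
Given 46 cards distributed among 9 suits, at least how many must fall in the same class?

By pigeonhole with 46 objects and 9 categories: ceiling(46/9).

Final answer: 6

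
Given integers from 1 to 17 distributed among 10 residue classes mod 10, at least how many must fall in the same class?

By pigeonhole with 17 objects and 10 categories: ceiling(17/10).

Final answer: 2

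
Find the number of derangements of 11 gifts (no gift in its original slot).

Use the recurrence D(n) = (n-1)(D(n-1) + D(n-2)) with D(0)=1, D(1)=0.
D(2) = 1 x (0 + 1) = 1
D(3) = 2 x (1 + 0) = 2
D(4) = 3 x (2 + 1) = 9
D(5) = 4 x (9 + 2) = 44
D(6) = 5 x (44 + 9) = 265
D(7) = 6 x (265 + 44) = 1854
D(8) = 7 x (1854 + 265) = 14833
D(9) = 8 x (14833 + 1854) = 133496
D(10) = 9 x (133496 + 14833) = 1334961
D(11) = 10 x (D(10) + D(9)) = 10 x (1334961 + 133496)

Final answer: D(11) = 14684570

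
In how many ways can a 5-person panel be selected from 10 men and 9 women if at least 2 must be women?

Sum over valid woman counts:
C(9,2)C(10,3) = 4320
C(9,3)C(10,2) = 3780
C(9,4)C(10,1) = 1260
C(9,5)C(10,0) = 126
Total: 4320 + 3780 + 1260 + 126.

Final answer: 9486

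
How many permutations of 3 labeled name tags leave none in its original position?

Use the recurrence D(n) = (n-1)(D(n-1) + D(n-2)) with D(0)=1, D(1)=0.
D(2) = 1 x (0 + 1) = 1
D(3) = 2 x (D(2) + D(1)) = 2 x (1 + 0)

Final answer: D(3) = 2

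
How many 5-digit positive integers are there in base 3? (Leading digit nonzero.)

These are the integers in [3^4, 3^5), so the count is 3^5 - 3^4 = 2 x 3^4.

Final answer: 162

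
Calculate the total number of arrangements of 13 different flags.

The number of ways to arrange 13 distinct objects is 13!.

Final answer: 13! = 6227020800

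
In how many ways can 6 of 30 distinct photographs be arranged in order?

P(30,6) = 30!/(30-6)! = 30!/24!.

Final answer: P(30,6) = 427518000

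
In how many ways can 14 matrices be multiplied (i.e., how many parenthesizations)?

This is counted by the nth Catalan number C_n. Here n = 14 - 1 = 13.
C_n = (2n)!/(n!(n+1)!), so C_{13} = 26!/(13! x 14!) = C(26,13)/14 = 10400600/14.

Final answer: C_{13} = 742900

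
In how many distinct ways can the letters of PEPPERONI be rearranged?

Letters (E:2, I:1, N:1, O:1, P:3, R:1). Total letters: 9.
Permutations = 9!/(3! x 2!).

Final answer: 30240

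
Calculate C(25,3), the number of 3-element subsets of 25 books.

C(25,3) = 25!/(3! x (25-3)!).

Final answer: C(25,3) = 2300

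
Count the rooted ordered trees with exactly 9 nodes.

This is a standard Catalan-number count: the answer is C_n. Here n = 9 - 1 = 8.
C_n = C(2n,n) - C(2n,n+1), so C_{8} = C(16,8) - C(16,9) = 12870 - 11440.

Final answer: C_{8} = 1430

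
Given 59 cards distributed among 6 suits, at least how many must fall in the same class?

By pigeonhole with 59 objects and 6 categories: ceiling(59/6).

Final answer: 10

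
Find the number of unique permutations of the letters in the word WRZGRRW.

Letters (G:1, R:3, W:2, Z:1). Total letters: 7.
Permutations = 7!/(3! x 2!).

Final answer: 420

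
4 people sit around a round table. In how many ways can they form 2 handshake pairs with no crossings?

The structures are counted by the Catalan number C_n. Here n = 4/2 = 2.
Using C_0 = 1 and C_(k+1) = C_k x 2(2k+1)/(k+2), build up term by term: C_1=1, C_2=2.

Final answer: C_{2} = 2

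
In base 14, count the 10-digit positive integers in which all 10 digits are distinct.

The leading digit has 13 choices (anything but zero); the next has 13 (anything but the first), then 12, and so on, one fewer each time.
Total: 13 x 13 x 12 x 11 x 10 x 9 x 8 x 7 x 6 x 5.

Final answer: 3372969600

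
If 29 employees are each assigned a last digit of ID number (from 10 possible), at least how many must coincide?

There are 10 possible values for last digit of ID number. With 29 employees and 10 categories, by pigeonhole: ceiling(29/10).

Final answer: 3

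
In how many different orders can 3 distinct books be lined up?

The number of ways to arrange 3 distinct objects is 3!.

Final answer: 3! = 6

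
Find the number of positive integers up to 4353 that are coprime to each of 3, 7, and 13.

|div by 3|=1451, |div by 7|=621, |div by 13|=334.
|div by 3&7|=207, |div by 3&13|=111, |div by 7&13|=47, |div by all|=15.
By inclusion-exclusion, divisible by at least one: 1451+621+334-207-111-47+15 = 2056.
Not divisible by any: 4353 - 2056.

Final answer: 2297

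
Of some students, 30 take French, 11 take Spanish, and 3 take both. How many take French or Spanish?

|A union B| = |A| + |B| - |A intersect B| = 30 + 11 - 3.

Final answer: 38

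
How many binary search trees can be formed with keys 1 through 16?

The structures are counted by the Catalan number C_n. Here n = 16.
C_n = C(2n,n) - C(2n,n+1), so C_{16} = C(32,16) - C(32,17) = 601080390 - 565722720.

Final answer: C_{16} = 35357670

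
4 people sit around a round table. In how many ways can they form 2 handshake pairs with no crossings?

The structures are counted by the Catalan number C_n. Here n = 4/2 = 2.
C_n = (2n)!/(n!(n+1)!), so C_{2} = 4!/(2! x 3!) = C(4,2)/3 = 6/3.

Final answer: C_{2} = 2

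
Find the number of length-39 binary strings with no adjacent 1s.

Let a(n) count valid strings. If the last bit is 0 the prefix is any valid string of length n-1; if it is 1 the string must end in 01 with a valid prefix of length n-2. So a(n) = a(n-1) + a(n-2), a(1)=2, a(2)=3.
Computing successive values: a(1)=2, a(2)=3, a(3)=5, a(4)=8, a(5)=13, a(6)=21, a(7)=34, a(8)=55, a(9)=89, a(10)=144, a(11)=233, a(12)=377, a(13)=610, a(14)=987, a(15)=1597, a(16)=2584, a(17)=4181, a(18)=6765, a(19)=10946, a(20)=17711, a(21)=28657, a(22)=46368, a(23)=75025, a(24)=121393, a(25)=196418, a(26)=317811, a(27)=514229, a(28)=832040, a(29)=1346269, a(30)=2178309, a(31)=3524578, a(32)=5702887, a(33)=9227465, a(34)=14930352, a(35)=24157817, a(36)=39088169, a(37)=63245986, a(38)=102334155, a(39)=165580141.

Final answer: 165580141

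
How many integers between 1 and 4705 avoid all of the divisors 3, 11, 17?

|div by 3|=1568, |div by 11|=427, |div by 17|=276.
|div by 3&11|=142, |div by 3&17|=92, |div by 11&17|=25, |div by all|=8.
By inclusion-exclusion, divisible by at least one: 1568+427+276-142-92-25+8 = 2020.
Not divisible by any: 4705 - 2020.

Final answer: 2685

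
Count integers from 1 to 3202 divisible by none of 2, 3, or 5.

|div by 2|=1601, |div by 3|=1067, |div by 5|=640.
|div by 2&3|=533, |div by 2&5|=320, |div by 3&5|=213, |div by all|=106.
By inclusion-exclusion, divisible by at least one: 1601+1067+640-533-320-213+106 = 2348.
Not divisible by any: 3202 - 2348.

Final answer: 854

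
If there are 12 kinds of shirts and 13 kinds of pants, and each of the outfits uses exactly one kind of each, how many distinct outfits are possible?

By the multiplication principle: 12 x 13.

Final answer: 156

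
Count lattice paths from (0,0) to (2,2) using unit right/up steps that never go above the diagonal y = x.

Total monotonic paths to (2,2): C(4,2) = 6.
A path is bad iff it touches y = x + 1; reflecting its initial segment maps bad paths bijectively onto all paths to (1,3), of which there are C(4,3) = 4.
Valid Dyck paths: 6 - 4.
(These counts are the Catalan numbers.)

Final answer: C_{2} = 2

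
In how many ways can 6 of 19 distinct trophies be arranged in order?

P(19,6) = 19!/(19-6)! = 19!/13!.

Final answer: P(19,6) = 19535040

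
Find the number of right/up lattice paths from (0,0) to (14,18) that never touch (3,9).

Total paths to (14,18): C(32,18) = 471435600.
Paths through (3,9): C(12,9) x C(20,9) = 36951200.
Avoiding (3,9): 471435600 - 36951200.

Final answer: 434484400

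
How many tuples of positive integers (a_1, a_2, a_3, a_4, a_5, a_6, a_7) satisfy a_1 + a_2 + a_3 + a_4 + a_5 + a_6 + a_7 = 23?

Substitute a'_i = a_i - 1 (so a'_i >= 0). Then sum a'_i = 23 - 7 = 16.
Stars and bars: C(16+7-1, 7-1) = C(22,6).

Final answer: C(22,6) = 74613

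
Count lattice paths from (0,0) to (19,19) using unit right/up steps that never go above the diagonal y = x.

Total monotonic paths to (19,19): C(38,19) = 35345263800.
Reflecting each bad path at its first crossing gives a bijection with paths to (18,20): C(38,20) = 33578000610.
Valid Dyck paths: 35345263800 - 33578000610.
(Check: C(38,19) - C(38,20) = C(38,19)/20, the Catalan number C_{19}.)

Final answer: C_{19} = 1767263190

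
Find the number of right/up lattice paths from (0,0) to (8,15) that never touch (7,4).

Total paths to (8,15): C(23,15) = 490314.
Paths through (7,4): C(11,4) x C(12,11) = 3960.
Avoiding (7,4): 490314 - 3960.

Final answer: 486354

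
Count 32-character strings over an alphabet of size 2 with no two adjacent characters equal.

Let g(n) count such strings. g(1) = 2, and each valid string of length n-1 extends in 1 ways (any symbol but the last), so g(n) = 1 g(n-1).
Total: g(32) = 2 x 1^31.

Final answer: 2 x 1^{31} = 2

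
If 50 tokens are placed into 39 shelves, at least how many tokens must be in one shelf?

By the pigeonhole principle: ceiling(50/39).

Final answer: 2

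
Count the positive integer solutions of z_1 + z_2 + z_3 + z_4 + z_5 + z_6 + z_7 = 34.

Substitute z'_i = z_i - 1 (so z'_i >= 0). Then sum z'_i = 34 - 7 = 27.
Stars and bars: C(27+7-1, 7-1) = C(33,6).

Final answer: C(33,6) = 1107568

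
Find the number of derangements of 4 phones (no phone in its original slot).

D(n) = (n-1)(D(n-1) + D(n-2)), D(0)=1, D(1)=0.
D(2) = 1 x (0 + 1) = 1
D(3) = 2 x (1 + 0) = 2
D(4) = 3 x (D(3) + D(2)) = 3 x (2 + 1)

Final answer: D(4) = 9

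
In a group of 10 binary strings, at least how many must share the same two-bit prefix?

There are 4 possible values for two-bit prefix. With 10 binary strings and 4 categories, by pigeonhole: ceiling(10/4).

Final answer: 3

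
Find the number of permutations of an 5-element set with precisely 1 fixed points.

Choose which 1 elements are fixed: C(5,1) = 5.
Derange the remaining 4 using D(j) = (j-1)(D(j-1) + D(j-2)), D(0)=1, D(1)=0: D(2)=1, D(3)=2, D(4)=9.
Total: 5 x 9.

Final answer: C(5,1) D(4) = 45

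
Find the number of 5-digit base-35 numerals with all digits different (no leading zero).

First digit: 34 (nonzero). Second: 34 (not first). Third: 33, etc.
Total: 34 x 34 x 33 x 32 x 31.

Final answer: 37842816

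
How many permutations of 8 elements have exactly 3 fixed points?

Choose which 3 elements are fixed: C(8,3) = 56.
Derange the remaining 5 using D(j) = (j-1)(D(j-1) + D(j-2)), D(0)=1, D(1)=0: D(2)=1, D(3)=2, D(4)=9, D(5)=44.
Total: 56 x 44.

Final answer: C(8,3) D(5) = 2464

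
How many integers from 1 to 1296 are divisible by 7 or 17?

Multiples of 7: 185. Multiples of 17: 76. Of both (lcm=119): 10.
By inclusion-exclusion: 185 + 76 - 10.

Final answer: 251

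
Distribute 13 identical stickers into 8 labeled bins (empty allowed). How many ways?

Stars and bars: C(n+k-1, k-1) = C(20,7).

Final answer: C(20,7) = 77520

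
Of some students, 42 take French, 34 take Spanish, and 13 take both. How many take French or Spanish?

|A union B| = |A| + |B| - |A intersect B| = 42 + 34 - 13.

Final answer: 63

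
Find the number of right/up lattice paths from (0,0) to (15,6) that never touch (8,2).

Total paths to (15,6): C(21,6) = 54264.
Paths through (8,2): C(10,2) x C(11,4) = 14850.
Avoiding (8,2): 54264 - 14850.

Final answer: 39414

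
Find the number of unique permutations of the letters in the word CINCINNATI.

Letters (A:1, C:2, I:3, N:3, T:1). Total letters: 10.
Permutations = 10!/(3! x 3! x 2!).

Final answer: 50400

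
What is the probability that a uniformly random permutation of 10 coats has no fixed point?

Use the recurrence D(n) = (n-1)(D(n-1) + D(n-2)) with D(0)=1, D(1)=0.
Building up: D(2)=1, D(3)=2, D(4)=9, D(5)=44, D(6)=265, D(7)=1854, D(8)=14833, D(9)=133496, D(10)=1334961.
Total arrangements: 10! = 3628800.
Probability = D(10)/10! = 16481/44800.

Final answer: D(10)/10! = 1334961/3628800 = 0.367879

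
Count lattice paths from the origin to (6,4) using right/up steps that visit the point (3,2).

Paths (0,0)->(3,2): C(5,2) = 10.
Paths (3,2)->(6,4): C(5,2) = 10.
By multiplication principle: 10 x 10.

Final answer: 100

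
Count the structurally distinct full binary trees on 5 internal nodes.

The structures are counted by the Catalan number C_n. Here n = 5.
C_n = (2n)!/(n!(n+1)!), so C_{5} = 10!/(5! x 6!) = C(10,5)/6 = 252/6.

Final answer: C_{5} = 42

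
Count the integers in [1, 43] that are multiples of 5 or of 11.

Multiples of 5: 8. Multiples of 11: 3. Of both (lcm=55): 0.
By inclusion-exclusion: 8 + 3 - 0.

Final answer: 11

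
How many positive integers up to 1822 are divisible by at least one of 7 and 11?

Multiples of 7: 260. Multiples of 11: 165. Of both (lcm=77): 23.
By inclusion-exclusion: 260 + 165 - 23.

Final answer: 402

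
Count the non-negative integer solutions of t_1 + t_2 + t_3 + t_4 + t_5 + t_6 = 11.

Stars and bars with 11 stars and 5 bars:
C(11+6-1, 6-1) = C(16,5).

Final answer: C(16,5) = 4368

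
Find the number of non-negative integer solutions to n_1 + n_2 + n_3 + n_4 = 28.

Stars and bars with 28 stars and 3 bars:
C(28+4-1, 4-1) = C(31,3).

Final answer: C(31,3) = 4495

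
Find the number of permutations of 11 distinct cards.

The number of ways to arrange 11 distinct objects is 11!.

Final answer: 11! = 39916800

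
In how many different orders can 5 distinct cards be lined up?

The number of ways to arrange 5 distinct objects is 5!.

Final answer: 5! = 120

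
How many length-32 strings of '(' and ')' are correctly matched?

The structures are counted by the Catalan number C_n. Here n = 16 (pairs).
C_n = (2n)!/(n!(n+1)!), so C_{16} = 32!/(16! x 17!) = C(32,16)/17 = 601080390/17.

Final answer: C_{16} = 35357670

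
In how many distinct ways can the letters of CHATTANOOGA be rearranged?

Letters (A:3, C:1, G:1, H:1, N:1, O:2, T:2). Total letters: 11.
Permutations = 11!/(3! x 2! x 2!).

Final answer: 1663200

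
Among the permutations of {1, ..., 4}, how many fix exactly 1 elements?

Choose which 1 elements are fixed: C(4,1) = 4.
Derange the remaining 3 using D(j) = (j-1)(D(j-1) + D(j-2)), D(0)=1, D(1)=0: D(2)=1, D(3)=2.
Total: 4 x 2.

Final answer: C(4,1) D(3) = 8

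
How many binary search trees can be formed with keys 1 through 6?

This is counted by the nth Catalan number C_n. Here n = 6.
C_n = C(2n,n) - C(2n,n+1), so C_{6} = C(12,6) - C(12,7) = 924 - 792.

Final answer: C_{6} = 132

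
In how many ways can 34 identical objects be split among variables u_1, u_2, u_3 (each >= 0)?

Stars and bars with 34 stars and 2 bars:
C(34+3-1, 3-1) = C(36,2).

Final answer: C(36,2) = 630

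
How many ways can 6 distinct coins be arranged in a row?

The number of ways to arrange 6 distinct objects is 6!.

Final answer: 6! = 720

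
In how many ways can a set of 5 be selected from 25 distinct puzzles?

C(25,5) = 25!/(5! x 20!).

Final answer: \binom{25}{5} = 53130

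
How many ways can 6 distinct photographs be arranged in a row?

The number of ways to arrange 6 distinct objects is 6!.

Final answer: 6! = 720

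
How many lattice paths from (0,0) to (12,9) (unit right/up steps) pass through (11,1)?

Paths (0,0)->(11,1): C(12,1) = 12.
Paths (11,1)->(12,9): C(9,8) = 9.
By multiplication principle: 12 x 9.

Final answer: 108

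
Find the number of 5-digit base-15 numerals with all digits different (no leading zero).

First digit: 14 (nonzero). Second: 14 (not first). Third: 13, etc.
Total: 14 x 14 x 13 x 12 x 11.

Final answer: 336336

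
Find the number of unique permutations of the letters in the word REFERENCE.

Letters (C:1, E:4, F:1, N:1, R:2). Total letters: 9.
Permutations = 9!/(4! x 2!).

Final answer: 7560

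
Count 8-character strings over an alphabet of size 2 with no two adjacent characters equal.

Let g(n) count such strings. g(1) = 2, and each valid string of length n-1 extends in 1 ways (any symbol but the last), so g(n) = 1 g(n-1).
Total: g(8) = 2 x 1^7.

Final answer: 2 x 1^{7} = 2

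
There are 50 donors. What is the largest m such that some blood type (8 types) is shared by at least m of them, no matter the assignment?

There are 8 possible values for blood type (8 types). With 50 donors and 8 categories, by pigeonhole: ceiling(50/8).

Final answer: 7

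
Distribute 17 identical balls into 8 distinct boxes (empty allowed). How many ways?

Stars and bars: C(n+k-1, k-1) = C(24,7).

Final answer: C(24,7) = 346104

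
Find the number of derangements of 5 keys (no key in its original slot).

Use the recurrence D(n) = (n-1)(D(n-1) + D(n-2)) with D(0)=1, D(1)=0.
D(2) = 1 x (0 + 1) = 1
D(3) = 2 x (1 + 0) = 2
D(4) = 3 x (2 + 1) = 9
D(5) = 4 x (D(4) + D(3)) = 4 x (9 + 2)

Final answer: D(5) = 44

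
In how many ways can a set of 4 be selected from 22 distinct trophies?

C(22,4) = 22!/(4! x 18!).

Final answer: \binom{22}{4} = 7315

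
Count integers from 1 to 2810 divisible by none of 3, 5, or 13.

|div by 3|=936, |div by 5|=562, |div by 13|=216.
|div by 3&5|=187, |div by 3&13|=72, |div by 5&13|=43, |div by all|=14.
By inclusion-exclusion, divisible by at least one: 936+562+216-187-72-43+14 = 1426.
Not divisible by any: 2810 - 1426.

Final answer: 1384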